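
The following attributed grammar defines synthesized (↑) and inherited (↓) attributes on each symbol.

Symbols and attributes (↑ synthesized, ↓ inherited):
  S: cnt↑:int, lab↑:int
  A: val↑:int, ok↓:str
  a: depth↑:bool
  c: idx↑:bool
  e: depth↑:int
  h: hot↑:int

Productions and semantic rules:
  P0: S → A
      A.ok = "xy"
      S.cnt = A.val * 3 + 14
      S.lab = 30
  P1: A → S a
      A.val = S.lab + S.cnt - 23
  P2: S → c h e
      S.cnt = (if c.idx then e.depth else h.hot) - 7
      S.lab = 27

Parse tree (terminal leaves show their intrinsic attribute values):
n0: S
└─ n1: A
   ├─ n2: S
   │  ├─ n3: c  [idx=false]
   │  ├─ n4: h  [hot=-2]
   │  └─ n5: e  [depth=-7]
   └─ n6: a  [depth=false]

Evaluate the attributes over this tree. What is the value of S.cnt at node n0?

-1

1. n1.ok = "xy"  ["xy"]
2. n3.idx = false  [terminal]
3. n4.hot = -2  [terminal]
4. n5.depth = -7  [terminal]
5. n2.cnt = -9  [(if c.idx then e.depth else h.hot) - 7]
6. n2.lab = 27  [27]
7. n6.depth = false  [terminal]
8. n1.val = -5  [S.lab + S.cnt - 23]
9. n0.cnt = -1  [A.val * 3 + 14]
10. n0.lab = 30  [30]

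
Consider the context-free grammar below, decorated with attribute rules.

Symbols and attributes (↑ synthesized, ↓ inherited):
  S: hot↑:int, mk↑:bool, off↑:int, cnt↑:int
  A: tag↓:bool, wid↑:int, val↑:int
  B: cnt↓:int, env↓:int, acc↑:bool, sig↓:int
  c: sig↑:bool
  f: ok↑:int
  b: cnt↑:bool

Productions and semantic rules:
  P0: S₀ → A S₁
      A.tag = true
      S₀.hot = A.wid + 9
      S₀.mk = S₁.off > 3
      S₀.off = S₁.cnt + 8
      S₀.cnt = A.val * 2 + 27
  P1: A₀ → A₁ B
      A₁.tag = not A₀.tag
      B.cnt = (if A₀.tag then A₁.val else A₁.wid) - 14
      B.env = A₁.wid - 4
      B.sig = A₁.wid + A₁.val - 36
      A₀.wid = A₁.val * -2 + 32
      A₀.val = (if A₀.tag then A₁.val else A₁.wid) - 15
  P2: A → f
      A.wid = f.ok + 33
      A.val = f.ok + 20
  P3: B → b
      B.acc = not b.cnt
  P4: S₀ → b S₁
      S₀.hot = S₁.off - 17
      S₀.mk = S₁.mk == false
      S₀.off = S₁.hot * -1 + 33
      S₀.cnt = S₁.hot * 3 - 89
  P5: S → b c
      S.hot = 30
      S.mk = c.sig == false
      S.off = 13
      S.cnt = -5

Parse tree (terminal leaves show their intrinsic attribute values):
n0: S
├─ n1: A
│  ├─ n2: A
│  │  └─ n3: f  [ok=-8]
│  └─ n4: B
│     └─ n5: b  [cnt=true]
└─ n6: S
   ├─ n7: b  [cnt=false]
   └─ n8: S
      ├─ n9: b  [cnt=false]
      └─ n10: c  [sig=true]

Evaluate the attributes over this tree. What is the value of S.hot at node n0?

17

1. n1.tag = true  [true]
2. n2.tag = false  [not A₀.tag]
3. n3.ok = -8  [terminal]
4. n2.wid = 25  [f.ok + 33]
5. n2.val = 12  [f.ok + 20]
6. n4.cnt = -2  [(if A₀.tag then A₁.val else A₁.wid) - 14]
7. n4.env = 21  [A₁.wid - 4]
8. n4.sig = 1  [A₁.wid + A₁.val - 36]
9. n5.cnt = true  [terminal]
10. n4.acc = false  [not b.cnt]
11. n1.wid = 8  [A₁.val * -2 + 32]
12. n1.val = -3  [(if A₀.tag then A₁.val else A₁.wid) - 15]
13. n7.cnt = false  [terminal]
14. n9.cnt = false  [terminal]
15. n10.sig = true  [terminal]
16. n8.hot = 30  [30]
17. n8.mk = false  [c.sig == false]
18. n8.off = 13  [13]
19. n8.cnt = -5  [-5]
20. n6.hot = -4  [S₁.off - 17]
21. n6.mk = true  [S₁.mk == false]
22. n6.off = 3  [S₁.hot * -1 + 33]
23. n6.cnt = 1  [S₁.hot * 3 - 89]
24. n0.hot = 17  [A.wid + 9]
25. n0.mk = false  [S₁.off > 3]
26. n0.off = 9  [S₁.cnt + 8]
27. n0.cnt = 21  [A.val * 2 + 27]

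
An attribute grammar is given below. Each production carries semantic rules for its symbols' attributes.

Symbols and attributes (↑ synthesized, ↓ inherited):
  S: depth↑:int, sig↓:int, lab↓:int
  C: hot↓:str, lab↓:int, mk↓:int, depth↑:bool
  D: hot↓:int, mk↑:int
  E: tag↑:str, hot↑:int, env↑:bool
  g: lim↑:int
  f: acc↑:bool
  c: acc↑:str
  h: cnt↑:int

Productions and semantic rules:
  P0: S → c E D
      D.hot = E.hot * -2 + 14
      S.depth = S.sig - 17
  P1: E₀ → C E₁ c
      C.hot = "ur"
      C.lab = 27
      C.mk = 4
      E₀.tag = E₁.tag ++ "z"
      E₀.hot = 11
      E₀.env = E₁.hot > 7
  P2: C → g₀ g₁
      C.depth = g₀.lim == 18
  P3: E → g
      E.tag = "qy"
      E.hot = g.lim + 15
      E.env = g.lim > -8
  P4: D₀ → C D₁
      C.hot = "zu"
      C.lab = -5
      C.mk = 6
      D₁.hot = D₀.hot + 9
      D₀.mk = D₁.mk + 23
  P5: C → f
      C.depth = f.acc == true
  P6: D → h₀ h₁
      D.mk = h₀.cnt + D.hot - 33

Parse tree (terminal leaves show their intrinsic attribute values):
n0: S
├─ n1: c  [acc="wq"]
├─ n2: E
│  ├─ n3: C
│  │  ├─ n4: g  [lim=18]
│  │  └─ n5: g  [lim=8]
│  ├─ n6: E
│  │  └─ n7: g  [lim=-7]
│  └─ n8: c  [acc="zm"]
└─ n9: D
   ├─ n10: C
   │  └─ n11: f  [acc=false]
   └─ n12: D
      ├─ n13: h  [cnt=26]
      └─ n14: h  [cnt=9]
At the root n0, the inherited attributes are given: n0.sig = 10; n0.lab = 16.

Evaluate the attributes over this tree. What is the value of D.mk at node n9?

1. n0.sig = 10  [given at root]
2. n0.lab = 16  [given at root]
3. n1.acc = "wq"  [terminal]
4. n3.hot = "ur"  ["ur"]
5. n3.lab = 27  [27]
6. n3.mk = 4  [4]
7. n4.lim = 18  [terminal]
8. n5.lim = 8  [terminal]
9. n3.depth = true  [g₀.lim == 18]
10. n7.lim = -7  [terminal]
11. n6.tag = "qy"  ["qy"]
12. n6.hot = 8  [g.lim + 15]
13. n6.env = true  [g.lim > -8]
14. n8.acc = "zm"  [terminal]
15. n2.tag = "qyz"  [E₁.tag ++ "z"]
16. n2.hot = 11  [11]
17. n2.env = true  [E₁.hot > 7]
18. n9.hot = -8  [E.hot * -2 + 14]
19. n10.hot = "zu"  ["zu"]
20. n10.lab = -5  [-5]
21. n10.mk = 6  [6]
22. n11.acc = false  [terminal]
23. n10.depth = false  [f.acc == true]
24. n12.hot = 1  [D₀.hot + 9]
25. n13.cnt = 26  [terminal]
26. n14.cnt = 9  [terminal]
27. n12.mk = -6  [h₀.cnt + D.hot - 33]
28. n9.mk = 17  [D₁.mk + 23]
29. n0.depth = -7  [S.sig - 17]

17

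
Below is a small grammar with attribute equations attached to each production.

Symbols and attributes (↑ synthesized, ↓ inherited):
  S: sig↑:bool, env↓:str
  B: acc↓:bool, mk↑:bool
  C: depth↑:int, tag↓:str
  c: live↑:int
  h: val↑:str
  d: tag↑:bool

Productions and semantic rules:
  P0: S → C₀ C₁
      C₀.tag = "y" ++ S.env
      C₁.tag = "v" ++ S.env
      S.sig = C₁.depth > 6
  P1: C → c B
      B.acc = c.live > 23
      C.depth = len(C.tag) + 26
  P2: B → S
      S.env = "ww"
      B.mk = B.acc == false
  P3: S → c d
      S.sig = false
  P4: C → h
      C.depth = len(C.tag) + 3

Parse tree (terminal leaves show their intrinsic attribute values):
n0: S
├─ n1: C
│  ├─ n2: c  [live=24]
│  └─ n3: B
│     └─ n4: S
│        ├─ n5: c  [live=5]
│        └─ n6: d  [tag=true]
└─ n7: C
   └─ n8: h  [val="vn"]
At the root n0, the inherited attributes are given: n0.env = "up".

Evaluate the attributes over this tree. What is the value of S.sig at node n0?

false

1. n0.env = "up"  [given at root]
2. n1.tag = "yup"  ["y" ++ S.env]
3. n2.live = 24  [terminal]
4. n3.acc = true  [c.live > 23]
5. n4.env = "ww"  ["ww"]
6. n5.live = 5  [terminal]
7. n6.tag = true  [terminal]
8. n4.sig = false  [false]
9. n3.mk = false  [B.acc == false]
10. n1.depth = 29  [len(C.tag) + 26]
11. n7.tag = "vup"  ["v" ++ S.env]
12. n8.val = "vn"  [terminal]
13. n7.depth = 6  [len(C.tag) + 3]
14. n0.sig = false  [C₁.depth > 6]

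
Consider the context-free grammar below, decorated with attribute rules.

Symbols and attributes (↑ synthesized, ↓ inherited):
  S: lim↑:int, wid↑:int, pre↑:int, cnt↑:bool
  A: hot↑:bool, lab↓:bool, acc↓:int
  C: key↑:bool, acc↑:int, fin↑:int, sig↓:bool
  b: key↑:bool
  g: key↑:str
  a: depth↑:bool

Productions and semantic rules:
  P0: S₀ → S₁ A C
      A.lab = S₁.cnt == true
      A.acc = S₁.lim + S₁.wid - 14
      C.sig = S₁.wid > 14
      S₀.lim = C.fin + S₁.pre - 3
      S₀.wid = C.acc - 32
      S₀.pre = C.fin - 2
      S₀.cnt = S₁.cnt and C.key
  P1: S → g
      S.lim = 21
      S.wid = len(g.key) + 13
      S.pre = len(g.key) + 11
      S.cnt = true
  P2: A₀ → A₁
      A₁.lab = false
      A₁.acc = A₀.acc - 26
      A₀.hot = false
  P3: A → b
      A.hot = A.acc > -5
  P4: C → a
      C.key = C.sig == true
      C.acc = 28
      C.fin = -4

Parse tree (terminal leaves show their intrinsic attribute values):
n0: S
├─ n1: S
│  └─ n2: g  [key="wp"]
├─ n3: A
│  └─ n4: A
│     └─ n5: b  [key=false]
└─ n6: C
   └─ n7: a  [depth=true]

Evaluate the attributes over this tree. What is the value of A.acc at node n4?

-4

1. n2.key = "wp"  [terminal]
2. n1.lim = 21  [21]
3. n1.wid = 15  [len(g.key) + 13]
4. n1.pre = 13  [len(g.key) + 11]
5. n1.cnt = true  [true]
6. n3.lab = true  [S₁.cnt == true]
7. n3.acc = 22  [S₁.lim + S₁.wid - 14]
8. n4.lab = false  [false]
9. n4.acc = -4  [A₀.acc - 26]
10. n5.key = false  [terminal]
11. n4.hot = true  [A.acc > -5]
12. n3.hot = false  [false]
13. n6.sig = true  [S₁.wid > 14]
14. n7.depth = true  [terminal]
15. n6.key = true  [C.sig == true]
16. n6.acc = 28  [28]
17. n6.fin = -4  [-4]
18. n0.lim = 6  [C.fin + S₁.pre - 3]
19. n0.wid = -4  [C.acc - 32]
20. n0.pre = -6  [C.fin - 2]
21. n0.cnt = true  [S₁.cnt and C.key]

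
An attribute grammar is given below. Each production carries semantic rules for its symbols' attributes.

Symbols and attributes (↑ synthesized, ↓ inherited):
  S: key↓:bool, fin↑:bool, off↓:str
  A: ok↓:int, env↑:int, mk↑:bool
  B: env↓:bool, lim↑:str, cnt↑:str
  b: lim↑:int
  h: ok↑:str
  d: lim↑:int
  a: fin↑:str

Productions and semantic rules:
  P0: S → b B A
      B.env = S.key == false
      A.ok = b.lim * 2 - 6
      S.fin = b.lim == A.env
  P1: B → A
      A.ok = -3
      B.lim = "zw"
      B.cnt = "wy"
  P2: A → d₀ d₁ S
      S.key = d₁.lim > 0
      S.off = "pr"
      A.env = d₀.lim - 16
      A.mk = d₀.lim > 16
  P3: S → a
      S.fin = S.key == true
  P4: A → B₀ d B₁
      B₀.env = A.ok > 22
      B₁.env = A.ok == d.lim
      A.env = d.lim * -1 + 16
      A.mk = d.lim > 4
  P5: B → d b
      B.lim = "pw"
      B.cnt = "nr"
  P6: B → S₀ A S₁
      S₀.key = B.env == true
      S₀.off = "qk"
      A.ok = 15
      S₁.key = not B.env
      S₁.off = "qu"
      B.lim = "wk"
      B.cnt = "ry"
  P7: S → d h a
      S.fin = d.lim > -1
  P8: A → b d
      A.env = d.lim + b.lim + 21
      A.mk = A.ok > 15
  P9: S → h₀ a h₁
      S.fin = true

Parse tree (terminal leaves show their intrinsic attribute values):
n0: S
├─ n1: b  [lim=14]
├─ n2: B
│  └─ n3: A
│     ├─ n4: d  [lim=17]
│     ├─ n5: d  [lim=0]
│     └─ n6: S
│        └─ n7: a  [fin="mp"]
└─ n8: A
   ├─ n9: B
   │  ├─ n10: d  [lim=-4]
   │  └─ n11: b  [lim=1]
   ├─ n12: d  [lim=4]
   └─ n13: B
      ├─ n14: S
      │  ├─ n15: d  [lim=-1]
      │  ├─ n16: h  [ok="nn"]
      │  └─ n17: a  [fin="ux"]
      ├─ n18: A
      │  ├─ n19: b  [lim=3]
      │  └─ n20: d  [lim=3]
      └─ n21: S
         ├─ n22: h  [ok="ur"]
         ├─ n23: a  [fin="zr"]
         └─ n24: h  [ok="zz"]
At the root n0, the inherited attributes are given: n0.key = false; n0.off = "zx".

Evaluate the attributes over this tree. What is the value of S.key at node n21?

true

1. n0.key = false  [given at root]
2. n0.off = "zx"  [given at root]
3. n1.lim = 14  [terminal]
4. n2.env = true  [S.key == false]
5. n3.ok = -3  [-3]
6. n4.lim = 17  [terminal]
7. n5.lim = 0  [terminal]
8. n6.key = false  [d₁.lim > 0]
9. n6.off = "pr"  ["pr"]
10. n7.fin = "mp"  [terminal]
11. n6.fin = false  [S.key == true]
12. n3.env = 1  [d₀.lim - 16]
13. n3.mk = true  [d₀.lim > 16]
14. n2.lim = "zw"  ["zw"]
15. n2.cnt = "wy"  ["wy"]
16. n8.ok = 22  [b.lim * 2 - 6]
17. n9.env = false  [A.ok > 22]
18. n10.lim = -4  [terminal]
19. n11.lim = 1  [terminal]
20. n9.lim = "pw"  ["pw"]
21. n9.cnt = "nr"  ["nr"]
22. n12.lim = 4  [terminal]
23. n13.env = false  [A.ok == d.lim]
24. n14.key = false  [B.env == true]
25. n14.off = "qk"  ["qk"]
26. n15.lim = -1  [terminal]
27. n16.ok = "nn"  [terminal]
28. n17.fin = "ux"  [terminal]
29. n14.fin = false  [d.lim > -1]
30. n18.ok = 15  [15]
31. n19.lim = 3  [terminal]
32. n20.lim = 3  [terminal]
33. n18.env = 27  [d.lim + b.lim + 21]
34. n18.mk = false  [A.ok > 15]
35. n21.key = true  [not B.env]
36. n21.off = "qu"  ["qu"]
37. n22.ok = "ur"  [terminal]
38. n23.fin = "zr"  [terminal]
39. n24.ok = "zz"  [terminal]
40. n21.fin = true  [true]
41. n13.lim = "wk"  ["wk"]
42. n13.cnt = "ry"  ["ry"]
43. n8.env = 12  [d.lim * -1 + 16]
44. n8.mk = false  [d.lim > 4]
45. n0.fin = false  [b.lim == A.env]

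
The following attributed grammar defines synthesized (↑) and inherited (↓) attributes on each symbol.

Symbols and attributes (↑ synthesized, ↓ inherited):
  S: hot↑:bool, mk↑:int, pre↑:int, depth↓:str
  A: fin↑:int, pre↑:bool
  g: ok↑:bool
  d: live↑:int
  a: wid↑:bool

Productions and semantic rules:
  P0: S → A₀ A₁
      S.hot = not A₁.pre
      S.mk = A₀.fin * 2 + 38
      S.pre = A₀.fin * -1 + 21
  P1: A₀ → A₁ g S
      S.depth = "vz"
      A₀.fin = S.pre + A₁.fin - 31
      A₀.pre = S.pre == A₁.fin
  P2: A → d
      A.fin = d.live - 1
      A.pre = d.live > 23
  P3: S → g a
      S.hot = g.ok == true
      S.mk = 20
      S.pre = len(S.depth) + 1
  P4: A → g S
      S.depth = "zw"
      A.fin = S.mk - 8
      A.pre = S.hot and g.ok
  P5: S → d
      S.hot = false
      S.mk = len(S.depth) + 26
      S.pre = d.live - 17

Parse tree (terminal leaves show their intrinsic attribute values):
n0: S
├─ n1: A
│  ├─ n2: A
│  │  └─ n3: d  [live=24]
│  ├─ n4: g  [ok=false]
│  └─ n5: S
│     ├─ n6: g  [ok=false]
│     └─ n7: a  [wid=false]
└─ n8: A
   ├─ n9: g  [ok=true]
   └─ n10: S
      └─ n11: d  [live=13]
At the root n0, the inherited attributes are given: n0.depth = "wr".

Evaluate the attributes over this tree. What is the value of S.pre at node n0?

26

1. n0.depth = "wr"  [given at root]
2. n3.live = 24  [terminal]
3. n2.fin = 23  [d.live - 1]
4. n2.pre = true  [d.live > 23]
5. n4.ok = false  [terminal]
6. n5.depth = "vz"  ["vz"]
7. n6.ok = false  [terminal]
8. n7.wid = false  [terminal]
9. n5.hot = false  [g.ok == true]
10. n5.mk = 20  [20]
11. n5.pre = 3  [len(S.depth) + 1]
12. n1.fin = -5  [S.pre + A₁.fin - 31]
13. n1.pre = false  [S.pre == A₁.fin]
14. n9.ok = true  [terminal]
15. n10.depth = "zw"  ["zw"]
16. n11.live = 13  [terminal]
17. n10.hot = false  [false]
18. n10.mk = 28  [len(S.depth) + 26]
19. n10.pre = -4  [d.live - 17]
20. n8.fin = 20  [S.mk - 8]
21. n8.pre = false  [S.hot and g.ok]
22. n0.hot = true  [not A₁.pre]
23. n0.mk = 28  [A₀.fin * 2 + 38]
24. n0.pre = 26  [A₀.fin * -1 + 21]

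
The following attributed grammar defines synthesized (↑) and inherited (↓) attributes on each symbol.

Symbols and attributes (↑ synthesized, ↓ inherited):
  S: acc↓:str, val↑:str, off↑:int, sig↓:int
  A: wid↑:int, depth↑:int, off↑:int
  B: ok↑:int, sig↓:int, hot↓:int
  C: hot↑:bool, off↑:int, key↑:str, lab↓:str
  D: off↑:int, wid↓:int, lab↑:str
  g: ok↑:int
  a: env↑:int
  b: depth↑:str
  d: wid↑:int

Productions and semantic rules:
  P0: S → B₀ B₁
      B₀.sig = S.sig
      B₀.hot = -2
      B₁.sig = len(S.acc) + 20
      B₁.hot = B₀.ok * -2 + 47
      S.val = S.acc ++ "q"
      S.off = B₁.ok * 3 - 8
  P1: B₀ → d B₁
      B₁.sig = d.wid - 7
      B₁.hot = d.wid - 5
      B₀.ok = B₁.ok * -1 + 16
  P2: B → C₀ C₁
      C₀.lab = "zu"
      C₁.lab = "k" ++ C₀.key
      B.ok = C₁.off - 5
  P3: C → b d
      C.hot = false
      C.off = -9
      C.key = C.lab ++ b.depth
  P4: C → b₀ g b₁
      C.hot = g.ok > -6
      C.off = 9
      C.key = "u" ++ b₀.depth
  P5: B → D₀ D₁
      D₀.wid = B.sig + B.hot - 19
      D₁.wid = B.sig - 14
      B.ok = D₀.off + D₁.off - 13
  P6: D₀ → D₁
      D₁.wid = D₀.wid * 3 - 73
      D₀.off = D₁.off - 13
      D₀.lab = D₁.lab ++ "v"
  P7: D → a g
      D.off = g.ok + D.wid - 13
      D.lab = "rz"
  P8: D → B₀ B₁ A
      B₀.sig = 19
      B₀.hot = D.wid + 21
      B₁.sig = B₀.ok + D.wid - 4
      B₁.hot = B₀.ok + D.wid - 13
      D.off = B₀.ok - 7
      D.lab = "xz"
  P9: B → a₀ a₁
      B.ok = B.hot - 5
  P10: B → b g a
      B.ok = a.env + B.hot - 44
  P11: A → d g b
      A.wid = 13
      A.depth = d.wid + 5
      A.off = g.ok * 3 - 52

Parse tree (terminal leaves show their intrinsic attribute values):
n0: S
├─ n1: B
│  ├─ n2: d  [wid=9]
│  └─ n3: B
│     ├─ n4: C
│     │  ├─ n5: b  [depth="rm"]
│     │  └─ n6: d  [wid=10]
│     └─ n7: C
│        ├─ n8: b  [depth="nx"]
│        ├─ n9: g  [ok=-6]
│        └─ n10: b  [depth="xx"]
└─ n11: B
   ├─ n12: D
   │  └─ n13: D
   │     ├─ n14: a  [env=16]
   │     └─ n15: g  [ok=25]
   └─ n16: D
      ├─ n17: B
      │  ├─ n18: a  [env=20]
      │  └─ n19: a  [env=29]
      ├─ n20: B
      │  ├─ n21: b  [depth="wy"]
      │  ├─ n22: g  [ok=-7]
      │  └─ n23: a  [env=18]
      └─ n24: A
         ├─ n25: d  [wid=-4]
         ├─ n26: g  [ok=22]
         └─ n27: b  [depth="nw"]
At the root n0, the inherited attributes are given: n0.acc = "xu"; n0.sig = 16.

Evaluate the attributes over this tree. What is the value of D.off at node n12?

4

1. n0.acc = "xu"  [given at root]
2. n0.sig = 16  [given at root]
3. n1.sig = 16  [S.sig]
4. n1.hot = -2  [-2]
5. n2.wid = 9  [terminal]
6. n3.sig = 2  [d.wid - 7]
7. n3.hot = 4  [d.wid - 5]
8. n4.lab = "zu"  ["zu"]
9. n5.depth = "rm"  [terminal]
10. n6.wid = 10  [terminal]
11. n4.hot = false  [false]
12. n4.off = -9  [-9]
13. n4.key = "zurm"  [C.lab ++ b.depth]
14. n7.lab = "kzurm"  ["k" ++ C₀.key]
15. n8.depth = "nx"  [terminal]
16. n9.ok = -6  [terminal]
17. n10.depth = "xx"  [terminal]
18. n7.hot = false  [g.ok > -6]
19. n7.off = 9  [9]
20. n7.key = "unx"  ["u" ++ b₀.depth]
21. n3.ok = 4  [C₁.off - 5]
22. n1.ok = 12  [B₁.ok * -1 + 16]
23. n11.sig = 22  [len(S.acc) + 20]
24. n11.hot = 23  [B₀.ok * -2 + 47]
25. n12.wid = 26  [B.sig + B.hot - 19]
26. n13.wid = 5  [D₀.wid * 3 - 73]
27. n14.env = 16  [terminal]
28. n15.ok = 25  [terminal]
29. n13.off = 17  [g.ok + D.wid - 13]
30. n13.lab = "rz"  ["rz"]
31. n12.off = 4  [D₁.off - 13]
32. n12.lab = "rzv"  [D₁.lab ++ "v"]
33. n16.wid = 8  [B.sig - 14]
34. n17.sig = 19  [19]
35. n17.hot = 29  [D.wid + 21]
36. n18.env = 20  [terminal]
37. n19.env = 29  [terminal]
38. n17.ok = 24  [B.hot - 5]
39. n20.sig = 28  [B₀.ok + D.wid - 4]
40. n20.hot = 19  [B₀.ok + D.wid - 13]
41. n21.depth = "wy"  [terminal]
42. n22.ok = -7  [terminal]
43. n23.env = 18  [terminal]
44. n20.ok = -7  [a.env + B.hot - 44]
45. n25.wid = -4  [terminal]
46. n26.ok = 22  [terminal]
47. n27.depth = "nw"  [terminal]
48. n24.wid = 13  [13]
49. n24.depth = 1  [d.wid + 5]
50. n24.off = 14  [g.ok * 3 - 52]
51. n16.off = 17  [B₀.ok - 7]
52. n16.lab = "xz"  ["xz"]
53. n11.ok = 8  [D₀.off + D₁.off - 13]
54. n0.val = "xuq"  [S.acc ++ "q"]
55. n0.off = 16  [B₁.ok * 3 - 8]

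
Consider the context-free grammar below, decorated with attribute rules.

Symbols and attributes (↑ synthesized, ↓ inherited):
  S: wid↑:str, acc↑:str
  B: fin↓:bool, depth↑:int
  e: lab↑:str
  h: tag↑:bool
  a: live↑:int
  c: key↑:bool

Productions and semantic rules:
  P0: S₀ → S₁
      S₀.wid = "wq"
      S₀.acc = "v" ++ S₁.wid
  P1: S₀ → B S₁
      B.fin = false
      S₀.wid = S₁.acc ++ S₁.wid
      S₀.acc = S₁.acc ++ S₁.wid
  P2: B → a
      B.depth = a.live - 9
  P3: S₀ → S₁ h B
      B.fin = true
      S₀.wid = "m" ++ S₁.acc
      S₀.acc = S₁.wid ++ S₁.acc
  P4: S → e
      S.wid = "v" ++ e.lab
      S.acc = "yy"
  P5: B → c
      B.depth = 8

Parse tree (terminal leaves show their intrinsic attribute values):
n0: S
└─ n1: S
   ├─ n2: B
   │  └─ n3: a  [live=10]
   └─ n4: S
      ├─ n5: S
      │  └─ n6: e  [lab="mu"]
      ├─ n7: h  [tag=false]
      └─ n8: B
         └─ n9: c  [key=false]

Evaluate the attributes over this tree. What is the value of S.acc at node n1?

"vmuyymyy"

1. n2.fin = false  [false]
2. n3.live = 10  [terminal]
3. n2.depth = 1  [a.live - 9]
4. n6.lab = "mu"  [terminal]
5. n5.wid = "vmu"  ["v" ++ e.lab]
6. n5.acc = "yy"  ["yy"]
7. n7.tag = false  [terminal]
8. n8.fin = true  [true]
9. n9.key = false  [terminal]
10. n8.depth = 8  [8]
11. n4.wid = "myy"  ["m" ++ S₁.acc]
12. n4.acc = "vmuyy"  [S₁.wid ++ S₁.acc]
13. n1.wid = "vmuyymyy"  [S₁.acc ++ S₁.wid]
14. n1.acc = "vmuyymyy"  [S₁.acc ++ S₁.wid]
15. n0.wid = "wq"  ["wq"]
16. n0.acc = "vvmuyymyy"  ["v" ++ S₁.wid]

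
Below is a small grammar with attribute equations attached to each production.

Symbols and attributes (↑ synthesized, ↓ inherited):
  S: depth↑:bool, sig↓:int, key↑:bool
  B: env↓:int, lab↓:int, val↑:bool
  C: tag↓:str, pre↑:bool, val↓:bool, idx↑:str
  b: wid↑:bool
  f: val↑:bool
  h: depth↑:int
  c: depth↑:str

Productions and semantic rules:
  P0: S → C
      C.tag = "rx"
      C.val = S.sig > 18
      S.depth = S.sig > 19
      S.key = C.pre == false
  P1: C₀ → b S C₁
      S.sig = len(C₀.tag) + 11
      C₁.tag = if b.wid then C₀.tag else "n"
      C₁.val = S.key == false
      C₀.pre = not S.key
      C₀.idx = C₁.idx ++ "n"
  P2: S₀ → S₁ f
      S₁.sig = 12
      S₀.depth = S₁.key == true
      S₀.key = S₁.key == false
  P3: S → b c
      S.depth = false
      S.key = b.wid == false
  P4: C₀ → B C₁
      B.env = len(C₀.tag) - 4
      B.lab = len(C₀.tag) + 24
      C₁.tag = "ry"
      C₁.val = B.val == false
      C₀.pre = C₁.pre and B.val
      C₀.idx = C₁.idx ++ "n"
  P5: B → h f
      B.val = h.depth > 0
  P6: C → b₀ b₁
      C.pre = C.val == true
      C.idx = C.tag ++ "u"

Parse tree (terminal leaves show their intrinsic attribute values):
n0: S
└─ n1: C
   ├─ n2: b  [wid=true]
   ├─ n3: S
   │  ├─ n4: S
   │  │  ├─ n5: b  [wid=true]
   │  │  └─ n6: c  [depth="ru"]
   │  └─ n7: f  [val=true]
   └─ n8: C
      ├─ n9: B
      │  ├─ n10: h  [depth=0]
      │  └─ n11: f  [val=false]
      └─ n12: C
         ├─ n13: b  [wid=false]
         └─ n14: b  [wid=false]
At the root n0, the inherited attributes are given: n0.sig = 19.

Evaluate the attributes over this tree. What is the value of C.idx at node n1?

"ryunn"

1. n0.sig = 19  [given at root]
2. n1.tag = "rx"  ["rx"]
3. n1.val = true  [S.sig > 18]
4. n2.wid = true  [terminal]
5. n3.sig = 13  [len(C₀.tag) + 11]
6. n4.sig = 12  [12]
7. n5.wid = true  [terminal]
8. n6.depth = "ru"  [terminal]
9. n4.depth = false  [false]
10. n4.key = false  [b.wid == false]
11. n7.val = true  [terminal]
12. n3.depth = false  [S₁.key == true]
13. n3.key = true  [S₁.key == false]
14. n8.tag = "rx"  [if b.wid then C₀.tag else "n"]
15. n8.val = false  [S.key == false]
16. n9.env = -2  [len(C₀.tag) - 4]
17. n9.lab = 26  [len(C₀.tag) + 24]
18. n10.depth = 0  [terminal]
19. n11.val = false  [terminal]
20. n9.val = false  [h.depth > 0]
21. n12.tag = "ry"  ["ry"]
22. n12.val = true  [B.val == false]
23. n13.wid = false  [terminal]
24. n14.wid = false  [terminal]
25. n12.pre = true  [C.val == true]
26. n12.idx = "ryu"  [C.tag ++ "u"]
27. n8.pre = false  [C₁.pre and B.val]
28. n8.idx = "ryun"  [C₁.idx ++ "n"]
29. n1.pre = false  [not S.key]
30. n1.idx = "ryunn"  [C₁.idx ++ "n"]
31. n0.depth = false  [S.sig > 19]
32. n0.key = true  [C.pre == false]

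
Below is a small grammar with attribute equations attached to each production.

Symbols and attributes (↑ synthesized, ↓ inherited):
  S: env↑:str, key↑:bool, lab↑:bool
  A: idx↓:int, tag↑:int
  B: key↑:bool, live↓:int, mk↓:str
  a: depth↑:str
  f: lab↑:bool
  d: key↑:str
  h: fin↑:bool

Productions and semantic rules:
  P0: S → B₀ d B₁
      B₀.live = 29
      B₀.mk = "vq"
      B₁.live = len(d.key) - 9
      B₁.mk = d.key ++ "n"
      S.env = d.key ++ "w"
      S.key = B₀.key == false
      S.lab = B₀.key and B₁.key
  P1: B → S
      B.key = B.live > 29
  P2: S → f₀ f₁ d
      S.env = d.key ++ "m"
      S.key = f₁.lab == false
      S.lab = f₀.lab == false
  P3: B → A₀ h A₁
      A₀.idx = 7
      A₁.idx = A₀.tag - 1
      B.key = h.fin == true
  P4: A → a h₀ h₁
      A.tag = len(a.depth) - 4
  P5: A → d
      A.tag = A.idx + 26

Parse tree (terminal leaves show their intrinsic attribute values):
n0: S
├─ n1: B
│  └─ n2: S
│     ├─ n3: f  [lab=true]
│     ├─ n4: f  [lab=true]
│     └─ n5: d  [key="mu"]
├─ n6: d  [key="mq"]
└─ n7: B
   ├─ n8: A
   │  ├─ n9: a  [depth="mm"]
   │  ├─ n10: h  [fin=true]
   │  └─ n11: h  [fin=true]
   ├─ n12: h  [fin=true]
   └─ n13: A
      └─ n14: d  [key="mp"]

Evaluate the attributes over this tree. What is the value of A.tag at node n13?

1. n1.live = 29  [29]
2. n1.mk = "vq"  ["vq"]
3. n3.lab = true  [terminal]
4. n4.lab = true  [terminal]
5. n5.key = "mu"  [terminal]
6. n2.env = "mum"  [d.key ++ "m"]
7. n2.key = false  [f₁.lab == false]
8. n2.lab = false  [f₀.lab == false]
9. n1.key = false  [B.live > 29]
10. n6.key = "mq"  [terminal]
11. n7.live = -7  [len(d.key) - 9]
12. n7.mk = "mqn"  [d.key ++ "n"]
13. n8.idx = 7  [7]
14. n9.depth = "mm"  [terminal]
15. n10.fin = true  [terminal]
16. n11.fin = true  [terminal]
17. n8.tag = -2  [len(a.depth) - 4]
18. n12.fin = true  [terminal]
19. n13.idx = -3  [A₀.tag - 1]
20. n14.key = "mp"  [terminal]
21. n13.tag = 23  [A.idx + 26]
22. n7.key = true  [h.fin == true]
23. n0.env = "mqw"  [d.key ++ "w"]
24. n0.key = true  [B₀.key == false]
25. n0.lab = false  [B₀.key and B₁.key]

23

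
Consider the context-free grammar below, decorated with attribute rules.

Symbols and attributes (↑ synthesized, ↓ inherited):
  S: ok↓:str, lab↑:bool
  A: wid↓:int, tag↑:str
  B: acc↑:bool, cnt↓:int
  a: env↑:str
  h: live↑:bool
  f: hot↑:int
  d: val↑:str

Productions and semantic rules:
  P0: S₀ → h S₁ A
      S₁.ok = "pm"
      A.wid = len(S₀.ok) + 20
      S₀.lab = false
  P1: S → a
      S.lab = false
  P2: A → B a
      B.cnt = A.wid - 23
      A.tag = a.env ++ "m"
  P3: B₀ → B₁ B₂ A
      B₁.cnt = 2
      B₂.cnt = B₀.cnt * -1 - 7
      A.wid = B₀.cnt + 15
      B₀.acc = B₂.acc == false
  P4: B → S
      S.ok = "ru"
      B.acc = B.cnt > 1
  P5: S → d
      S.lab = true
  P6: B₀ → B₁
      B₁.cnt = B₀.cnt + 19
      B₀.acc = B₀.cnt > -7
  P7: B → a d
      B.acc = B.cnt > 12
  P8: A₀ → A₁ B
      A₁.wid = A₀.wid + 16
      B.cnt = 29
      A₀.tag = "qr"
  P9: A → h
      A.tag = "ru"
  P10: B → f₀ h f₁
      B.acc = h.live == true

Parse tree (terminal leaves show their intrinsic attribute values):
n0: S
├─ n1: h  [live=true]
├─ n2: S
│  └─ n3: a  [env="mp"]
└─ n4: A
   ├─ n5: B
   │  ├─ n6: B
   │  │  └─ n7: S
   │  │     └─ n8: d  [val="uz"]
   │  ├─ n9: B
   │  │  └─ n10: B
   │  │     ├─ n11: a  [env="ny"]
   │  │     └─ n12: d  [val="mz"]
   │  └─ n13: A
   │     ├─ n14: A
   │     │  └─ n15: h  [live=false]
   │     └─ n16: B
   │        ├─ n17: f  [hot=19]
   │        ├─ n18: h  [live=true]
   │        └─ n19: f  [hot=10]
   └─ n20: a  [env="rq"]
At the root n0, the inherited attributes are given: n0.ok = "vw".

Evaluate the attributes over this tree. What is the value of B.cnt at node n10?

1. n0.ok = "vw"  [given at root]
2. n1.live = true  [terminal]
3. n2.ok = "pm"  ["pm"]
4. n3.env = "mp"  [terminal]
5. n2.lab = false  [false]
6. n4.wid = 22  [len(S₀.ok) + 20]
7. n5.cnt = -1  [A.wid - 23]
8. n6.cnt = 2  [2]
9. n7.ok = "ru"  ["ru"]
10. n8.val = "uz"  [terminal]
11. n7.lab = true  [true]
12. n6.acc = true  [B.cnt > 1]
13. n9.cnt = -6  [B₀.cnt * -1 - 7]
14. n10.cnt = 13  [B₀.cnt + 19]
15. n11.env = "ny"  [terminal]
16. n12.val = "mz"  [terminal]
17. n10.acc = true  [B.cnt > 12]
18. n9.acc = true  [B₀.cnt > -7]
19. n13.wid = 14  [B₀.cnt + 15]
20. n14.wid = 30  [A₀.wid + 16]
21. n15.live = false  [terminal]
22. n14.tag = "ru"  ["ru"]
23. n16.cnt = 29  [29]
24. n17.hot = 19  [terminal]
25. n18.live = true  [terminal]
26. n19.hot = 10  [terminal]
27. n16.acc = true  [h.live == true]
28. n13.tag = "qr"  ["qr"]
29. n5.acc = false  [B₂.acc == false]
30. n20.env = "rq"  [terminal]
31. n4.tag = "rqm"  [a.env ++ "m"]
32. n0.lab = false  [false]

13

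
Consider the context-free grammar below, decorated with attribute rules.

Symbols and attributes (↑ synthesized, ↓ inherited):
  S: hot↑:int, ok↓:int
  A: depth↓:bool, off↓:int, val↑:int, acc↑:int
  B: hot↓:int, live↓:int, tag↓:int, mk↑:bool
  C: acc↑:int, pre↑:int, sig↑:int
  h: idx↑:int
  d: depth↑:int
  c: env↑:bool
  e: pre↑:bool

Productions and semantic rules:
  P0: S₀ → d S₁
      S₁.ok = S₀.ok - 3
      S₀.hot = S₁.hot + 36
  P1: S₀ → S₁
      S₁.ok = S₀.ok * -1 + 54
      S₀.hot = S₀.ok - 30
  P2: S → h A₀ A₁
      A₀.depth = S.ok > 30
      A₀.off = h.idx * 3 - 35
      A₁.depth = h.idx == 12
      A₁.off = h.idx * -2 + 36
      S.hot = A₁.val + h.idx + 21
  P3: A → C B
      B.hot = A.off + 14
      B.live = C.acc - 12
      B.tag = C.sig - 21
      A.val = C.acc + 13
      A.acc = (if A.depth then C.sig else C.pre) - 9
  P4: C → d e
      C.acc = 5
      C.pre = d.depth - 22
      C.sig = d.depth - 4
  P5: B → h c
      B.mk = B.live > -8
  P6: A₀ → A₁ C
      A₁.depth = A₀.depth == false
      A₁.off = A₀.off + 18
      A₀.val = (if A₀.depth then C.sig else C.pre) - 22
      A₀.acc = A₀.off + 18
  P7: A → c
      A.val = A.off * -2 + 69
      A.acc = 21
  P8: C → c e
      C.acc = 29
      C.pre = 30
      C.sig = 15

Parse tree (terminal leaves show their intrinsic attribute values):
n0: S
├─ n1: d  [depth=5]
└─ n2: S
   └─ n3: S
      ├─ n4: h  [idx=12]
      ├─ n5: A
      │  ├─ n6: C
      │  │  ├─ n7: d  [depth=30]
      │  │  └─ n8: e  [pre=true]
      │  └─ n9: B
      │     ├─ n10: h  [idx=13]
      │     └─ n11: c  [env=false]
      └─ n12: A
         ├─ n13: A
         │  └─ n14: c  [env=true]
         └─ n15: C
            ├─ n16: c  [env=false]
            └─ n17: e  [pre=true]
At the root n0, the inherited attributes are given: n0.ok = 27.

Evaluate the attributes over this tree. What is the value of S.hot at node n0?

1. n0.ok = 27  [given at root]
2. n1.depth = 5  [terminal]
3. n2.ok = 24  [S₀.ok - 3]
4. n3.ok = 30  [S₀.ok * -1 + 54]
5. n4.idx = 12  [terminal]
6. n5.depth = false  [S.ok > 30]
7. n5.off = 1  [h.idx * 3 - 35]
8. n7.depth = 30  [terminal]
9. n8.pre = true  [terminal]
10. n6.acc = 5  [5]
11. n6.pre = 8  [d.depth - 22]
12. n6.sig = 26  [d.depth - 4]
13. n9.hot = 15  [A.off + 14]
14. n9.live = -7  [C.acc - 12]
15. n9.tag = 5  [C.sig - 21]
16. n10.idx = 13  [terminal]
17. n11.env = false  [terminal]
18. n9.mk = true  [B.live > -8]
19. n5.val = 18  [C.acc + 13]
20. n5.acc = -1  [(if A.depth then C.sig else C.pre) - 9]
21. n12.depth = true  [h.idx == 12]
22. n12.off = 12  [h.idx * -2 + 36]
23. n13.depth = false  [A₀.depth == false]
24. n13.off = 30  [A₀.off + 18]
25. n14.env = true  [terminal]
26. n13.val = 9  [A.off * -2 + 69]
27. n13.acc = 21  [21]
28. n16.env = false  [terminal]
29. n17.pre = true  [terminal]
30. n15.acc = 29  [29]
31. n15.pre = 30  [30]
32. n15.sig = 15  [15]
33. n12.val = -7  [(if A₀.depth then C.sig else C.pre) - 22]
34. n12.acc = 30  [A₀.off + 18]
35. n3.hot = 26  [A₁.val + h.idx + 21]
36. n2.hot = -6  [S₀.ok - 30]
37. n0.hot = 30  [S₁.hot + 36]

30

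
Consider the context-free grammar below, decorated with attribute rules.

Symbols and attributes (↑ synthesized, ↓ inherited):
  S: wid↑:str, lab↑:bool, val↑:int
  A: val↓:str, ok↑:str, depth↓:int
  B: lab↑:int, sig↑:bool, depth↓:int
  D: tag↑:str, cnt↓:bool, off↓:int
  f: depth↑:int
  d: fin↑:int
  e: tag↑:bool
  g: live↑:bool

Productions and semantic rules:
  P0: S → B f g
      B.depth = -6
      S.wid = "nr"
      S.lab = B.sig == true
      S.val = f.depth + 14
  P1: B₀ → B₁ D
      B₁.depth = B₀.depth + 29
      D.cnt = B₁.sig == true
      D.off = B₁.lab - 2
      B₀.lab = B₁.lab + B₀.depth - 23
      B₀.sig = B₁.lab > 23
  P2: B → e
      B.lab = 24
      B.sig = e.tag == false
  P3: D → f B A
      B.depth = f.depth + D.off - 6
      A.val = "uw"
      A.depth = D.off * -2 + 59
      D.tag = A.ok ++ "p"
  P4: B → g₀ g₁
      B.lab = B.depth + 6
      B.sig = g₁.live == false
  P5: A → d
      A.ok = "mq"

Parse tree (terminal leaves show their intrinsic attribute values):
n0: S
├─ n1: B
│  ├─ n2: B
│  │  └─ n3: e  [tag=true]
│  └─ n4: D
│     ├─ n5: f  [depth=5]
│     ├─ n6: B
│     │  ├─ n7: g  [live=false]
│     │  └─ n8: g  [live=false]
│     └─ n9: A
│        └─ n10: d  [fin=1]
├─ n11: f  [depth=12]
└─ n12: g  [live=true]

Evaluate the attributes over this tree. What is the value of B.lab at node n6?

1. n1.depth = -6  [-6]
2. n2.depth = 23  [B₀.depth + 29]
3. n3.tag = true  [terminal]
4. n2.lab = 24  [24]
5. n2.sig = false  [e.tag == false]
6. n4.cnt = false  [B₁.sig == true]
7. n4.off = 22  [B₁.lab - 2]
8. n5.depth = 5  [terminal]
9. n6.depth = 21  [f.depth + D.off - 6]
10. n7.live = false  [terminal]
11. n8.live = false  [terminal]
12. n6.lab = 27  [B.depth + 6]
13. n6.sig = true  [g₁.live == false]
14. n9.val = "uw"  ["uw"]
15. n9.depth = 15  [D.off * -2 + 59]
16. n10.fin = 1  [terminal]
17. n9.ok = "mq"  ["mq"]
18. n4.tag = "mqp"  [A.ok ++ "p"]
19. n1.lab = -5  [B₁.lab + B₀.depth - 23]
20. n1.sig = true  [B₁.lab > 23]
21. n11.depth = 12  [terminal]
22. n12.live = true  [terminal]
23. n0.wid = "nr"  ["nr"]
24. n0.lab = true  [B.sig == true]
25. n0.val = 26  [f.depth + 14]

27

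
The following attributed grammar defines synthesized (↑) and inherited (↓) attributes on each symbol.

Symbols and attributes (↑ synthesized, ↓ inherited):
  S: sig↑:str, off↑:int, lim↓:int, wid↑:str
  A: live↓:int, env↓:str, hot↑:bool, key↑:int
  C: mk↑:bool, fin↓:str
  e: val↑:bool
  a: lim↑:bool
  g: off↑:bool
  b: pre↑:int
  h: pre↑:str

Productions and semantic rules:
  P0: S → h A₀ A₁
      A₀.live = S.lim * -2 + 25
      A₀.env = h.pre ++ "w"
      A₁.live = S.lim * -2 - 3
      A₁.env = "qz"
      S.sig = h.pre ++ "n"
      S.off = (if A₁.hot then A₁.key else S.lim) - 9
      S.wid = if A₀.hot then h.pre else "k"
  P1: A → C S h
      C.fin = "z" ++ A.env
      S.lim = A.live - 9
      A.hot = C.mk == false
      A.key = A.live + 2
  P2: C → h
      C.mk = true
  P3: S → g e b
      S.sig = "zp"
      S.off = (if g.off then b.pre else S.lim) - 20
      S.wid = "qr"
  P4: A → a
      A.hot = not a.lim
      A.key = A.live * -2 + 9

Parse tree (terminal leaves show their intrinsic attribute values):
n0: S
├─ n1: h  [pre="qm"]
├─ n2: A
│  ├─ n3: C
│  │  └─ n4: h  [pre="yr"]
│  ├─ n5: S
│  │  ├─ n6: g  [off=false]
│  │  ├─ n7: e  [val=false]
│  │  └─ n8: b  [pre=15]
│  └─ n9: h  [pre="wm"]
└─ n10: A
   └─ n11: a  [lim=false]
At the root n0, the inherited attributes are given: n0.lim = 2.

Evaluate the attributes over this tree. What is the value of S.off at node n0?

14

1. n0.lim = 2  [given at root]
2. n1.pre = "qm"  [terminal]
3. n2.live = 21  [S.lim * -2 + 25]
4. n2.env = "qmw"  [h.pre ++ "w"]
5. n3.fin = "zqmw"  ["z" ++ A.env]
6. n4.pre = "yr"  [terminal]
7. n3.mk = true  [true]
8. n5.lim = 12  [A.live - 9]
9. n6.off = false  [terminal]
10. n7.val = false  [terminal]
11. n8.pre = 15  [terminal]
12. n5.sig = "zp"  ["zp"]
13. n5.off = -8  [(if g.off then b.pre else S.lim) - 20]
14. n5.wid = "qr"  ["qr"]
15. n9.pre = "wm"  [terminal]
16. n2.hot = false  [C.mk == false]
17. n2.key = 23  [A.live + 2]
18. n10.live = -7  [S.lim * -2 - 3]
19. n10.env = "qz"  ["qz"]
20. n11.lim = false  [terminal]
21. n10.hot = true  [not a.lim]
22. n10.key = 23  [A.live * -2 + 9]
23. n0.sig = "qmn"  [h.pre ++ "n"]
24. n0.off = 14  [(if A₁.hot then A₁.key else S.lim) - 9]
25. n0.wid = "k"  [if A₀.hot then h.pre else "k"]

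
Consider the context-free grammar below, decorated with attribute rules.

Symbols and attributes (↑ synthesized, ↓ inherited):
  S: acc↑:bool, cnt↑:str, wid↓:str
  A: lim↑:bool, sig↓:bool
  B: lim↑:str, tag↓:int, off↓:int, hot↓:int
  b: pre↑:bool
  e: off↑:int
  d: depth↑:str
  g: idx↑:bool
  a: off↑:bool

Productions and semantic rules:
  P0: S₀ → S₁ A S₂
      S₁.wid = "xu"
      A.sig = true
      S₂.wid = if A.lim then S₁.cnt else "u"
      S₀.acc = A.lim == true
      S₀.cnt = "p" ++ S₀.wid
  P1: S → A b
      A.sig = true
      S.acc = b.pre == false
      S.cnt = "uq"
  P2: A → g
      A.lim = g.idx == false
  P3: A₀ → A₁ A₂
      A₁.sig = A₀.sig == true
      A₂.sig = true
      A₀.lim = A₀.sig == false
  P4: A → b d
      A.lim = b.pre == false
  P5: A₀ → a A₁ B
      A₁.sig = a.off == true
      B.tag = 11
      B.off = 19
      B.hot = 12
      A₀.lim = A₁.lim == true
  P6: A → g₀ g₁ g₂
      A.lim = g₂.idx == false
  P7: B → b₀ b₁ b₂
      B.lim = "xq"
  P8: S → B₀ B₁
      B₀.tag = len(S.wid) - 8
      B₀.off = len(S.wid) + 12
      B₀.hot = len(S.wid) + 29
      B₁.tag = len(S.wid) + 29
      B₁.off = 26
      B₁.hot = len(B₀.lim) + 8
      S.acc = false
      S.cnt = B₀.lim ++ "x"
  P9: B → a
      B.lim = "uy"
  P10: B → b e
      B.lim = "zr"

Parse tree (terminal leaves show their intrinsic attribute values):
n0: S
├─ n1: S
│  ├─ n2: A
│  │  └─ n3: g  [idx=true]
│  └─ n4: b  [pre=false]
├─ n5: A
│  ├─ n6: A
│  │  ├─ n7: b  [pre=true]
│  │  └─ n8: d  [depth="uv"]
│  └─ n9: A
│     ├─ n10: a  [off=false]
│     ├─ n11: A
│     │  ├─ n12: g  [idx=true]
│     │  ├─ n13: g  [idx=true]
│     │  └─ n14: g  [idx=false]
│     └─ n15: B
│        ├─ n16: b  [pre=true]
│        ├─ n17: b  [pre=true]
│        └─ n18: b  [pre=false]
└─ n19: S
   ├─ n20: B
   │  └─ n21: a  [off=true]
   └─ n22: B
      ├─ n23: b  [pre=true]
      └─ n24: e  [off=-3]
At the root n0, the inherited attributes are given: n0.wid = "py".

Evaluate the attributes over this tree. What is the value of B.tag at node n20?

1. n0.wid = "py"  [given at root]
2. n1.wid = "xu"  ["xu"]
3. n2.sig = true  [true]
4. n3.idx = true  [terminal]
5. n2.lim = false  [g.idx == false]
6. n4.pre = false  [terminal]
7. n1.acc = true  [b.pre == false]
8. n1.cnt = "uq"  ["uq"]
9. n5.sig = true  [true]
10. n6.sig = true  [A₀.sig == true]
11. n7.pre = true  [terminal]
12. n8.depth = "uv"  [terminal]
13. n6.lim = false  [b.pre == false]
14. n9.sig = true  [true]
15. n10.off = false  [terminal]
16. n11.sig = false  [a.off == true]
17. n12.idx = true  [terminal]
18. n13.idx = true  [terminal]
19. n14.idx = false  [terminal]
20. n11.lim = true  [g₂.idx == false]
21. n15.tag = 11  [11]
22. n15.off = 19  [19]
23. n15.hot = 12  [12]
24. n16.pre = true  [terminal]
25. n17.pre = true  [terminal]
26. n18.pre = false  [terminal]
27. n15.lim = "xq"  ["xq"]
28. n9.lim = true  [A₁.lim == true]
29. n5.lim = false  [A₀.sig == false]
30. n19.wid = "u"  [if A.lim then S₁.cnt else "u"]
31. n20.tag = -7  [len(S.wid) - 8]
32. n20.off = 13  [len(S.wid) + 12]
33. n20.hot = 30  [len(S.wid) + 29]
34. n21.off = true  [terminal]
35. n20.lim = "uy"  ["uy"]
36. n22.tag = 30  [len(S.wid) + 29]
37. n22.off = 26  [26]
38. n22.hot = 10  [len(B₀.lim) + 8]
39. n23.pre = true  [terminal]
40. n24.off = -3  [terminal]
41. n22.lim = "zr"  ["zr"]
42. n19.acc = false  [false]
43. n19.cnt = "uyx"  [B₀.lim ++ "x"]
44. n0.acc = false  [A.lim == true]
45. n0.cnt = "ppy"  ["p" ++ S₀.wid]

-7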